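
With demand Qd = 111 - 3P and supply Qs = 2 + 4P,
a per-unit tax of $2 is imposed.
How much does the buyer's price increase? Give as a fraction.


With a per-unit tax, the buyer's price increase depends on relative slopes.
Supply slope: d = 4, Demand slope: b = 3
Buyer's price increase = d * tax / (b + d)
= 4 * 2 / (3 + 4)
= 8 / 7 = 8/7

8/7


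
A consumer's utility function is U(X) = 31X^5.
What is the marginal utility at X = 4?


MU = dU/dX = 31*5*X^(5-1)
MU = 155*X^4
At X = 4:
MU = 155 * 4^4
MU = 155 * 256 = 39680

39680


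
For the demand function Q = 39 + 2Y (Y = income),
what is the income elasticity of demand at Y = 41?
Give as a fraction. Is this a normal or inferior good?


dQ/dY = 2
At Y = 41: Q = 39 + 2*41 = 121
Ey = (dQ/dY)(Y/Q) = 2 * 41 / 121 = 82/121
Since Ey > 0, this is a normal good.

82/121 (normal good)


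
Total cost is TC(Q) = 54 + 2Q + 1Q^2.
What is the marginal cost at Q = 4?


MC = dTC/dQ = 2 + 2*1*Q
At Q = 4:
MC = 2 + 2*4
MC = 2 + 8 = 10

10


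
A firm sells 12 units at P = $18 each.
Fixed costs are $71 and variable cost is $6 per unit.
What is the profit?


Total Revenue = P * Q = 18 * 12 = $216
Total Cost = FC + VC*Q = 71 + 6*12 = $143
Profit = TR - TC = 216 - 143 = $73

$73


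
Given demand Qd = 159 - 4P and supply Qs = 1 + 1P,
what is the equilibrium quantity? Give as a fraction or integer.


First find equilibrium price:
159 - 4P = 1 + 1P
P* = 158/5 = 158/5
Then substitute into demand:
Q* = 159 - 4 * 158/5 = 163/5

163/5


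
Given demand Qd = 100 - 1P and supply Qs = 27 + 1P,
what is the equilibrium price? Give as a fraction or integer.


At equilibrium, Qd = Qs.
100 - 1P = 27 + 1P
100 - 27 = 1P + 1P
73 = 2P
P* = 73/2 = 73/2

73/2


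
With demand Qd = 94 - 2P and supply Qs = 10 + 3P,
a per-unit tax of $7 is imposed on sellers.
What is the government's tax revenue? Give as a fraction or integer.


With tax on sellers, new supply: Qs' = 10 + 3(P - 7)
= 3P - 11
New equilibrium quantity:
Q_new = 52
Tax revenue = tax * Q_new = 7 * 52 = 364

364


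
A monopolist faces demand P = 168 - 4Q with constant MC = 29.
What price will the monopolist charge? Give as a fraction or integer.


MR = 168 - 8Q
Set MR = MC: 168 - 8Q = 29
Q* = 139/8
Substitute into demand:
P* = 168 - 4*139/8 = 197/2

197/2


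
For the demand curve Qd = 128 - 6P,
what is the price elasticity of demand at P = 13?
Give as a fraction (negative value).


dQ/dP = -6
At P = 13: Q = 128 - 6*13 = 50
E = (dQ/dP)(P/Q) = (-6)(13/50) = -39/25

-39/25


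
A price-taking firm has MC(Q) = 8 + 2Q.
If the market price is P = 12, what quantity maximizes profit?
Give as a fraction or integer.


In perfect competition, profit is maximized where P = MC.
12 = 8 + 2Q
4 = 2Q
Q* = 4/2 = 2

2


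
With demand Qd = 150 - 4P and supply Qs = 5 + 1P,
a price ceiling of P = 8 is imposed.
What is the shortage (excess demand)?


At P = 8:
Qd = 150 - 4*8 = 118
Qs = 5 + 1*8 = 13
Shortage = Qd - Qs = 118 - 13 = 105

105


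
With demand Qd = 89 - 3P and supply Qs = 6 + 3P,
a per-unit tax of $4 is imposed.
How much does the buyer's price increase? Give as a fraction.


With a per-unit tax, the buyer's price increase depends on relative slopes.
Supply slope: d = 3, Demand slope: b = 3
Buyer's price increase = d * tax / (b + d)
= 3 * 4 / (3 + 3)
= 12 / 6 = 2

2


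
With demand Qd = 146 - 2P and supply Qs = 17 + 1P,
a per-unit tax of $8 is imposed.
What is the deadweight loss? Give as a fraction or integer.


Pre-tax equilibrium quantity: Q* = 60
Post-tax equilibrium quantity: Q_tax = 164/3
Reduction in quantity: Q* - Q_tax = 16/3
DWL = (1/2) * tax * (Q* - Q_tax)
DWL = (1/2) * 8 * 16/3 = 64/3

64/3


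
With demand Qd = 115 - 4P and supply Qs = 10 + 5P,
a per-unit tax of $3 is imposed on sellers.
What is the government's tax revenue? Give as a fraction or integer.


With tax on sellers, new supply: Qs' = 10 + 5(P - 3)
= 5P - 5
New equilibrium quantity:
Q_new = 185/3
Tax revenue = tax * Q_new = 3 * 185/3 = 185

185


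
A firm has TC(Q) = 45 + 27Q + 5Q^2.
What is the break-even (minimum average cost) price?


AC(Q) = 45/Q + 27 + 5Q
To minimize: dAC/dQ = -45/Q^2 + 5 = 0
Q^2 = 45/5 = 9
Q* = 3
Min AC = 45/3 + 27 + 5*3
Min AC = 15 + 27 + 15 = 57

57


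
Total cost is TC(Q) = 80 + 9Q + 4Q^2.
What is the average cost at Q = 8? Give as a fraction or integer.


TC(8) = 80 + 9*8 + 4*8^2
TC(8) = 80 + 72 + 256 = 408
AC = TC/Q = 408/8 = 51

51


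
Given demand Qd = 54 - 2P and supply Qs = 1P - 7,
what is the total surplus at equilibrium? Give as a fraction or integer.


Find equilibrium: 54 - 2P = 1P - 7
54 + 7 = 3P
P* = 61/3 = 61/3
Q* = 1*61/3 - 7 = 40/3
Inverse demand: P = 27 - Q/2, so P_max = 27
Inverse supply: P = 7 + Q/1, so P_min = 7
CS = (1/2) * 40/3 * (27 - 61/3) = 400/9
PS = (1/2) * 40/3 * (61/3 - 7) = 800/9
TS = CS + PS = 400/9 + 800/9 = 400/3

400/3


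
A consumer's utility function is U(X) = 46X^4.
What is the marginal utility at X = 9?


MU = dU/dX = 46*4*X^(4-1)
MU = 184*X^3
At X = 9:
MU = 184 * 9^3
MU = 184 * 729 = 134136

134136


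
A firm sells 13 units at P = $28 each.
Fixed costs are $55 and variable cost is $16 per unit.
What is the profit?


Total Revenue = P * Q = 28 * 13 = $364
Total Cost = FC + VC*Q = 55 + 16*13 = $263
Profit = TR - TC = 364 - 263 = $101

$101


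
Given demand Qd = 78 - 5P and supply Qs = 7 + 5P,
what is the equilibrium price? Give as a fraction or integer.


At equilibrium, Qd = Qs.
78 - 5P = 7 + 5P
78 - 7 = 5P + 5P
71 = 10P
P* = 71/10 = 71/10

71/10


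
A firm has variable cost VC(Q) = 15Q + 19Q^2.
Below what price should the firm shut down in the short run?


AVC(Q) = VC(Q)/Q = 15 + 19Q
AVC is increasing in Q, so minimum AVC is at Q -> 0+.
Min AVC = 15
The firm should shut down if P < 15.

15


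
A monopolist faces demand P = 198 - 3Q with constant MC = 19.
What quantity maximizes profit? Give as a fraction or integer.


TR = P*Q = (198 - 3Q)Q = 198Q - 3Q^2
MR = dTR/dQ = 198 - 6Q
Set MR = MC:
198 - 6Q = 19
179 = 6Q
Q* = 179/6 = 179/6

179/6


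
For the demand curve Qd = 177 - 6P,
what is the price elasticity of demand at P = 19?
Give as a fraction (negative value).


dQ/dP = -6
At P = 19: Q = 177 - 6*19 = 63
E = (dQ/dP)(P/Q) = (-6)(19/63) = -38/21

-38/21


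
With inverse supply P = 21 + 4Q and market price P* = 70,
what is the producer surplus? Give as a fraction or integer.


Minimum supply price (at Q=0): P_min = 21
Quantity supplied at P* = 70:
Q* = (70 - 21)/4 = 49/4
PS = (1/2) * Q* * (P* - P_min)
PS = (1/2) * 49/4 * (70 - 21)
PS = (1/2) * 49/4 * 49 = 2401/8

2401/8


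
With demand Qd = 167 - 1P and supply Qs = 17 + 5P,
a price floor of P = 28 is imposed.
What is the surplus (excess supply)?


At P = 28:
Qd = 167 - 1*28 = 139
Qs = 17 + 5*28 = 157
Surplus = Qs - Qd = 157 - 139 = 18

18


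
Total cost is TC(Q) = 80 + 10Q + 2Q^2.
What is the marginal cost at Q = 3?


MC = dTC/dQ = 10 + 2*2*Q
At Q = 3:
MC = 10 + 4*3
MC = 10 + 12 = 22

22


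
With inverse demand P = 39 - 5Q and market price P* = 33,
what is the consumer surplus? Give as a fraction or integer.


Maximum willingness to pay (at Q=0): P_max = 39
Quantity demanded at P* = 33:
Q* = (39 - 33)/5 = 6/5
CS = (1/2) * Q* * (P_max - P*)
CS = (1/2) * 6/5 * (39 - 33)
CS = (1/2) * 6/5 * 6 = 18/5

18/5


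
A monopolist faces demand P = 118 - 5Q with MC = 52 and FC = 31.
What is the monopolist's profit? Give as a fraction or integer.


MR = MC: 118 - 10Q = 52
Q* = 33/5
P* = 118 - 5*33/5 = 85
Profit = (P* - MC)*Q* - FC
= (85 - 52)*33/5 - 31
= 33*33/5 - 31
= 1089/5 - 31 = 934/5

934/5


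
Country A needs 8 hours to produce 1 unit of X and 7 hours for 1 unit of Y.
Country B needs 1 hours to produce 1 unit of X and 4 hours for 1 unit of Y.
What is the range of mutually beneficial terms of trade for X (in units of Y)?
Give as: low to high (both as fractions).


Opportunity cost of X for Country A = hours_X / hours_Y = 8/7 = 8/7 units of Y
Opportunity cost of X for Country B = hours_X / hours_Y = 1/4 = 1/4 units of Y
Terms of trade must be between the two opportunity costs.
Range: 1/4 to 8/7

1/4 to 8/7


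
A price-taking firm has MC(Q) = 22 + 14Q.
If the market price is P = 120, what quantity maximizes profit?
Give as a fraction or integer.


In perfect competition, profit is maximized where P = MC.
120 = 22 + 14Q
98 = 14Q
Q* = 98/14 = 7

7


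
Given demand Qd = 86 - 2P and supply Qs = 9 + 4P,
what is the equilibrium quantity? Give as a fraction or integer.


First find equilibrium price:
86 - 2P = 9 + 4P
P* = 77/6 = 77/6
Then substitute into demand:
Q* = 86 - 2 * 77/6 = 181/3

181/3


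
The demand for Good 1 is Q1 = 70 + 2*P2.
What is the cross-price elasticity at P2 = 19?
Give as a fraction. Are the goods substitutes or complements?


dQ1/dP2 = 2
At P2 = 19: Q1 = 70 + 2*19 = 108
Exy = (dQ1/dP2)(P2/Q1) = 2 * 19 / 108 = 19/54
Since Exy > 0, the goods are substitutes.

19/54 (substitutes)


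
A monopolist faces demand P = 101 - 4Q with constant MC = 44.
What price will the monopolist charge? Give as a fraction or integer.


MR = 101 - 8Q
Set MR = MC: 101 - 8Q = 44
Q* = 57/8
Substitute into demand:
P* = 101 - 4*57/8 = 145/2

145/2


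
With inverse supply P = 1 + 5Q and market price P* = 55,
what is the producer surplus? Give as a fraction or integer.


Minimum supply price (at Q=0): P_min = 1
Quantity supplied at P* = 55:
Q* = (55 - 1)/5 = 54/5
PS = (1/2) * Q* * (P* - P_min)
PS = (1/2) * 54/5 * (55 - 1)
PS = (1/2) * 54/5 * 54 = 1458/5

1458/5


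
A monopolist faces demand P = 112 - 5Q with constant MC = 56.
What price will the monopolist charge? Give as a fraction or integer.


MR = 112 - 10Q
Set MR = MC: 112 - 10Q = 56
Q* = 28/5
Substitute into demand:
P* = 112 - 5*28/5 = 84

84


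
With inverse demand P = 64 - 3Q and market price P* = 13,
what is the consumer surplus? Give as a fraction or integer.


Maximum willingness to pay (at Q=0): P_max = 64
Quantity demanded at P* = 13:
Q* = (64 - 13)/3 = 17
CS = (1/2) * Q* * (P_max - P*)
CS = (1/2) * 17 * (64 - 13)
CS = (1/2) * 17 * 51 = 867/2

867/2


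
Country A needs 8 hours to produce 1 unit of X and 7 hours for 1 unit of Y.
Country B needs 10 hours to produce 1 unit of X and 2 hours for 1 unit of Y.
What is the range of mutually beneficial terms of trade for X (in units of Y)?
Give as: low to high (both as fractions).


Opportunity cost of X for Country A = hours_X / hours_Y = 8/7 = 8/7 units of Y
Opportunity cost of X for Country B = hours_X / hours_Y = 10/2 = 5 units of Y
Terms of trade must be between the two opportunity costs.
Range: 8/7 to 5

8/7 to 5


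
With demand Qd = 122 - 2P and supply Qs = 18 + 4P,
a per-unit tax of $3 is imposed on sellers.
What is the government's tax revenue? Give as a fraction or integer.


With tax on sellers, new supply: Qs' = 18 + 4(P - 3)
= 6 + 4P
New equilibrium quantity:
Q_new = 250/3
Tax revenue = tax * Q_new = 3 * 250/3 = 250

250


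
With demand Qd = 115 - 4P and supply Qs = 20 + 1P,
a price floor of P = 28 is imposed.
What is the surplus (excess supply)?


At P = 28:
Qd = 115 - 4*28 = 3
Qs = 20 + 1*28 = 48
Surplus = Qs - Qd = 48 - 3 = 45

45


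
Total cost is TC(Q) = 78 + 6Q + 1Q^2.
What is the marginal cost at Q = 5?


MC = dTC/dQ = 6 + 2*1*Q
At Q = 5:
MC = 6 + 2*5
MC = 6 + 10 = 16

16


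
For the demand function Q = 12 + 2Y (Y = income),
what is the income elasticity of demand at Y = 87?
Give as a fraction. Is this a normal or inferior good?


dQ/dY = 2
At Y = 87: Q = 12 + 2*87 = 186
Ey = (dQ/dY)(Y/Q) = 2 * 87 / 186 = 29/31
Since Ey > 0, this is a normal good.

29/31 (normal good)


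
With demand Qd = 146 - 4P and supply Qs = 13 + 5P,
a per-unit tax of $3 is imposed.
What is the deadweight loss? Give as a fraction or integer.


Pre-tax equilibrium quantity: Q* = 782/9
Post-tax equilibrium quantity: Q_tax = 722/9
Reduction in quantity: Q* - Q_tax = 20/3
DWL = (1/2) * tax * (Q* - Q_tax)
DWL = (1/2) * 3 * 20/3 = 10

10


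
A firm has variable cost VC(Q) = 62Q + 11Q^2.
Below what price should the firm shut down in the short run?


AVC(Q) = VC(Q)/Q = 62 + 11Q
AVC is increasing in Q, so minimum AVC is at Q -> 0+.
Min AVC = 62
The firm should shut down if P < 62.

62


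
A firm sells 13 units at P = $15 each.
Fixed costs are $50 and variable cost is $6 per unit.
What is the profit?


Total Revenue = P * Q = 15 * 13 = $195
Total Cost = FC + VC*Q = 50 + 6*13 = $128
Profit = TR - TC = 195 - 128 = $67

$67


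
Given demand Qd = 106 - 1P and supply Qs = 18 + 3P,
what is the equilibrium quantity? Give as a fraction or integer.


First find equilibrium price:
106 - 1P = 18 + 3P
P* = 88/4 = 22
Then substitute into demand:
Q* = 106 - 1 * 22 = 84

84


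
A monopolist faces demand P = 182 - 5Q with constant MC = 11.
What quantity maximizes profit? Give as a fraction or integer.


TR = P*Q = (182 - 5Q)Q = 182Q - 5Q^2
MR = dTR/dQ = 182 - 10Q
Set MR = MC:
182 - 10Q = 11
171 = 10Q
Q* = 171/10 = 171/10

171/10


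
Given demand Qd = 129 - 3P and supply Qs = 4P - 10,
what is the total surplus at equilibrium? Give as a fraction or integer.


Find equilibrium: 129 - 3P = 4P - 10
129 + 10 = 7P
P* = 139/7 = 139/7
Q* = 4*139/7 - 10 = 486/7
Inverse demand: P = 43 - Q/3, so P_max = 43
Inverse supply: P = 5/2 + Q/4, so P_min = 5/2
CS = (1/2) * 486/7 * (43 - 139/7) = 39366/49
PS = (1/2) * 486/7 * (139/7 - 5/2) = 59049/98
TS = CS + PS = 39366/49 + 59049/98 = 19683/14

19683/14


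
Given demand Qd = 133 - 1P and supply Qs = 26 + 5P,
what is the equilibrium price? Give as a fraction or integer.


At equilibrium, Qd = Qs.
133 - 1P = 26 + 5P
133 - 26 = 1P + 5P
107 = 6P
P* = 107/6 = 107/6

107/6


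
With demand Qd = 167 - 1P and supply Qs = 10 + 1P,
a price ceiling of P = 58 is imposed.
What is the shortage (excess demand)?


At P = 58:
Qd = 167 - 1*58 = 109
Qs = 10 + 1*58 = 68
Shortage = Qd - Qs = 109 - 68 = 41

41


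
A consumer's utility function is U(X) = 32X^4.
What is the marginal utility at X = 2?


MU = dU/dX = 32*4*X^(4-1)
MU = 128*X^3
At X = 2:
MU = 128 * 2^3
MU = 128 * 8 = 1024

1024


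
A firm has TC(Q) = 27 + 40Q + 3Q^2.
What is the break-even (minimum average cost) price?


AC(Q) = 27/Q + 40 + 3Q
To minimize: dAC/dQ = -27/Q^2 + 3 = 0
Q^2 = 27/3 = 9
Q* = 3
Min AC = 27/3 + 40 + 3*3
Min AC = 9 + 40 + 9 = 58

58


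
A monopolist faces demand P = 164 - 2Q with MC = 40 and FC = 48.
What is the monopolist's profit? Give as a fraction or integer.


MR = MC: 164 - 4Q = 40
Q* = 31
P* = 164 - 2*31 = 102
Profit = (P* - MC)*Q* - FC
= (102 - 40)*31 - 48
= 62*31 - 48
= 1922 - 48 = 1874

1874


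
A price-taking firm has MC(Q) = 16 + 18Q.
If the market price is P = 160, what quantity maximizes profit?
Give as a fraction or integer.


In perfect competition, profit is maximized where P = MC.
160 = 16 + 18Q
144 = 18Q
Q* = 144/18 = 8

8


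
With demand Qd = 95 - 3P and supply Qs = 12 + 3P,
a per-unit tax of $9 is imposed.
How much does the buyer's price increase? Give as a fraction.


With a per-unit tax, the buyer's price increase depends on relative slopes.
Supply slope: d = 3, Demand slope: b = 3
Buyer's price increase = d * tax / (b + d)
= 3 * 9 / (3 + 3)
= 27 / 6 = 9/2

9/2


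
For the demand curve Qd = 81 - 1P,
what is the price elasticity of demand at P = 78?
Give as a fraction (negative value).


dQ/dP = -1
At P = 78: Q = 81 - 1*78 = 3
E = (dQ/dP)(P/Q) = (-1)(78/3) = -26

-26


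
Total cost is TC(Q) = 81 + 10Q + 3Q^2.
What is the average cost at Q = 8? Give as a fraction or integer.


TC(8) = 81 + 10*8 + 3*8^2
TC(8) = 81 + 80 + 192 = 353
AC = TC/Q = 353/8 = 353/8

353/8


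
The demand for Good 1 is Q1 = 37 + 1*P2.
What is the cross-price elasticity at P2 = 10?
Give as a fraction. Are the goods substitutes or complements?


dQ1/dP2 = 1
At P2 = 10: Q1 = 37 + 1*10 = 47
Exy = (dQ1/dP2)(P2/Q1) = 1 * 10 / 47 = 10/47
Since Exy > 0, the goods are substitutes.

10/47 (substitutes)


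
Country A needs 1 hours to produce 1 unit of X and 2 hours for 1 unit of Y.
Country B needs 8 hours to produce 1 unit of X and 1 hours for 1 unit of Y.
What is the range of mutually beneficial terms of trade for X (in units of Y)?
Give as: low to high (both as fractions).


Opportunity cost of X for Country A = hours_X / hours_Y = 1/2 = 1/2 units of Y
Opportunity cost of X for Country B = hours_X / hours_Y = 8/1 = 8 units of Y
Terms of trade must be between the two opportunity costs.
Range: 1/2 to 8

1/2 to 8


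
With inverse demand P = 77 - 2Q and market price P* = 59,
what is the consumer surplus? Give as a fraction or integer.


Maximum willingness to pay (at Q=0): P_max = 77
Quantity demanded at P* = 59:
Q* = (77 - 59)/2 = 9
CS = (1/2) * Q* * (P_max - P*)
CS = (1/2) * 9 * (77 - 59)
CS = (1/2) * 9 * 18 = 81

81


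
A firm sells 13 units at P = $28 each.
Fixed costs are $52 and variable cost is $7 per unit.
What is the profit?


Total Revenue = P * Q = 28 * 13 = $364
Total Cost = FC + VC*Q = 52 + 7*13 = $143
Profit = TR - TC = 364 - 143 = $221

$221


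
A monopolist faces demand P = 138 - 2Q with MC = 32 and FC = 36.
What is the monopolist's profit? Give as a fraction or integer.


MR = MC: 138 - 4Q = 32
Q* = 53/2
P* = 138 - 2*53/2 = 85
Profit = (P* - MC)*Q* - FC
= (85 - 32)*53/2 - 36
= 53*53/2 - 36
= 2809/2 - 36 = 2737/2

2737/2


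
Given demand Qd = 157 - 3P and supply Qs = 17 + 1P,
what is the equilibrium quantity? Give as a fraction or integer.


First find equilibrium price:
157 - 3P = 17 + 1P
P* = 140/4 = 35
Then substitute into demand:
Q* = 157 - 3 * 35 = 52

52


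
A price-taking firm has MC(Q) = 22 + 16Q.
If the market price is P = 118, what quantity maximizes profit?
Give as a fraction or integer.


In perfect competition, profit is maximized where P = MC.
118 = 22 + 16Q
96 = 16Q
Q* = 96/16 = 6

6


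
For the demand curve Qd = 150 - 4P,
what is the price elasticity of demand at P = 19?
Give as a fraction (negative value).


dQ/dP = -4
At P = 19: Q = 150 - 4*19 = 74
E = (dQ/dP)(P/Q) = (-4)(19/74) = -38/37

-38/37


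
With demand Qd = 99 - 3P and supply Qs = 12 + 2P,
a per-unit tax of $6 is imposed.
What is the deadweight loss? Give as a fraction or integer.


Pre-tax equilibrium quantity: Q* = 234/5
Post-tax equilibrium quantity: Q_tax = 198/5
Reduction in quantity: Q* - Q_tax = 36/5
DWL = (1/2) * tax * (Q* - Q_tax)
DWL = (1/2) * 6 * 36/5 = 108/5

108/5


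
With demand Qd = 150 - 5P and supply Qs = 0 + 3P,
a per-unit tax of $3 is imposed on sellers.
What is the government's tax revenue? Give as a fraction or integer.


With tax on sellers, new supply: Qs' = 0 + 3(P - 3)
= 3P - 9
New equilibrium quantity:
Q_new = 405/8
Tax revenue = tax * Q_new = 3 * 405/8 = 1215/8

1215/8


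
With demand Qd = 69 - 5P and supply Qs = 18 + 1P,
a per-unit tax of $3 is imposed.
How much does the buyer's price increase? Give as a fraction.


With a per-unit tax, the buyer's price increase depends on relative slopes.
Supply slope: d = 1, Demand slope: b = 5
Buyer's price increase = d * tax / (b + d)
= 1 * 3 / (5 + 1)
= 3 / 6 = 1/2

1/2


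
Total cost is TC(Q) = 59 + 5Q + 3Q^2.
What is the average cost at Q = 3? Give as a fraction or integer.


TC(3) = 59 + 5*3 + 3*3^2
TC(3) = 59 + 15 + 27 = 101
AC = TC/Q = 101/3 = 101/3

101/3


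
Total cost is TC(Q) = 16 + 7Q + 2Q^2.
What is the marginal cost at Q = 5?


MC = dTC/dQ = 7 + 2*2*Q
At Q = 5:
MC = 7 + 4*5
MC = 7 + 20 = 27

27


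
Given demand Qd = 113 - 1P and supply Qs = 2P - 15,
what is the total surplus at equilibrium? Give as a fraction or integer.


Find equilibrium: 113 - 1P = 2P - 15
113 + 15 = 3P
P* = 128/3 = 128/3
Q* = 2*128/3 - 15 = 211/3
Inverse demand: P = 113 - Q/1, so P_max = 113
Inverse supply: P = 15/2 + Q/2, so P_min = 15/2
CS = (1/2) * 211/3 * (113 - 128/3) = 44521/18
PS = (1/2) * 211/3 * (128/3 - 15/2) = 44521/36
TS = CS + PS = 44521/18 + 44521/36 = 44521/12

44521/12


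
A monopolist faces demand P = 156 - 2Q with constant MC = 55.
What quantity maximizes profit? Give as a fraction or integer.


TR = P*Q = (156 - 2Q)Q = 156Q - 2Q^2
MR = dTR/dQ = 156 - 4Q
Set MR = MC:
156 - 4Q = 55
101 = 4Q
Q* = 101/4 = 101/4

101/4


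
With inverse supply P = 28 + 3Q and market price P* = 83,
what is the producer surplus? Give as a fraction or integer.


Minimum supply price (at Q=0): P_min = 28
Quantity supplied at P* = 83:
Q* = (83 - 28)/3 = 55/3
PS = (1/2) * Q* * (P* - P_min)
PS = (1/2) * 55/3 * (83 - 28)
PS = (1/2) * 55/3 * 55 = 3025/6

3025/6


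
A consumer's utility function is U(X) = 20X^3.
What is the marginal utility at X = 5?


MU = dU/dX = 20*3*X^(3-1)
MU = 60*X^2
At X = 5:
MU = 60 * 5^2
MU = 60 * 25 = 1500

1500


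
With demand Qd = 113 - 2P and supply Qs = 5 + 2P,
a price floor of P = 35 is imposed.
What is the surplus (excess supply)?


At P = 35:
Qd = 113 - 2*35 = 43
Qs = 5 + 2*35 = 75
Surplus = Qs - Qd = 75 - 43 = 32

32


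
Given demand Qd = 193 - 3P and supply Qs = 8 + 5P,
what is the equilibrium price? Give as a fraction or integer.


At equilibrium, Qd = Qs.
193 - 3P = 8 + 5P
193 - 8 = 3P + 5P
185 = 8P
P* = 185/8 = 185/8

185/8


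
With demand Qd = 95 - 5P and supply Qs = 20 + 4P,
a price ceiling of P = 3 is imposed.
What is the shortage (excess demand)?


At P = 3:
Qd = 95 - 5*3 = 80
Qs = 20 + 4*3 = 32
Shortage = Qd - Qs = 80 - 32 = 48

48


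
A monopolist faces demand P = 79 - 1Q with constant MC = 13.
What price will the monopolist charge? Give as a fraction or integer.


MR = 79 - 2Q
Set MR = MC: 79 - 2Q = 13
Q* = 33
Substitute into demand:
P* = 79 - 1*33 = 46

46


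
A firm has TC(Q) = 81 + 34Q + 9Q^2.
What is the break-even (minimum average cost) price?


AC(Q) = 81/Q + 34 + 9Q
To minimize: dAC/dQ = -81/Q^2 + 9 = 0
Q^2 = 81/9 = 9
Q* = 3
Min AC = 81/3 + 34 + 9*3
Min AC = 27 + 34 + 27 = 88

88


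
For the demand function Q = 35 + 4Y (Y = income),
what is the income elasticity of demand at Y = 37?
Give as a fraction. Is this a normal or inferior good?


dQ/dY = 4
At Y = 37: Q = 35 + 4*37 = 183
Ey = (dQ/dY)(Y/Q) = 4 * 37 / 183 = 148/183
Since Ey > 0, this is a normal good.

148/183 (normal good)


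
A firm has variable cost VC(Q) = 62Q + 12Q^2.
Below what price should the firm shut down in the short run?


AVC(Q) = VC(Q)/Q = 62 + 12Q
AVC is increasing in Q, so minimum AVC is at Q -> 0+.
Min AVC = 62
The firm should shut down if P < 62.

62


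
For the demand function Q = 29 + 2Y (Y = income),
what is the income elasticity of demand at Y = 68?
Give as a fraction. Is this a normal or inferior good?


dQ/dY = 2
At Y = 68: Q = 29 + 2*68 = 165
Ey = (dQ/dY)(Y/Q) = 2 * 68 / 165 = 136/165
Since Ey > 0, this is a normal good.

136/165 (normal good)


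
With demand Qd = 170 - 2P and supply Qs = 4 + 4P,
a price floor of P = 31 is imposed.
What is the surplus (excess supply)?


At P = 31:
Qd = 170 - 2*31 = 108
Qs = 4 + 4*31 = 128
Surplus = Qs - Qd = 128 - 108 = 20

20


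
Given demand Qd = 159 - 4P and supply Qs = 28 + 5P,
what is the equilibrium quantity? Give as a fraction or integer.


First find equilibrium price:
159 - 4P = 28 + 5P
P* = 131/9 = 131/9
Then substitute into demand:
Q* = 159 - 4 * 131/9 = 907/9

907/9


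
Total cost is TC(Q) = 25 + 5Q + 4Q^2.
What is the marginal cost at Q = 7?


MC = dTC/dQ = 5 + 2*4*Q
At Q = 7:
MC = 5 + 8*7
MC = 5 + 56 = 61

61


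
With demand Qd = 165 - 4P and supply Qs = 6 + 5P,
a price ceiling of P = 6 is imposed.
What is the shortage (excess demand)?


At P = 6:
Qd = 165 - 4*6 = 141
Qs = 6 + 5*6 = 36
Shortage = Qd - Qs = 141 - 36 = 105

105


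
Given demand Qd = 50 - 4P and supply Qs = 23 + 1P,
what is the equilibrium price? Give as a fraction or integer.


At equilibrium, Qd = Qs.
50 - 4P = 23 + 1P
50 - 23 = 4P + 1P
27 = 5P
P* = 27/5 = 27/5

27/5


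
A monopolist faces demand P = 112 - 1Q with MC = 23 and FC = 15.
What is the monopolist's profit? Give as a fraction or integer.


MR = MC: 112 - 2Q = 23
Q* = 89/2
P* = 112 - 1*89/2 = 135/2
Profit = (P* - MC)*Q* - FC
= (135/2 - 23)*89/2 - 15
= 89/2*89/2 - 15
= 7921/4 - 15 = 7861/4

7861/4


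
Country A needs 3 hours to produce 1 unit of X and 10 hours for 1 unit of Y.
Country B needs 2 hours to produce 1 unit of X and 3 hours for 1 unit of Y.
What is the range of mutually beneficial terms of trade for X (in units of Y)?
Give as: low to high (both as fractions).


Opportunity cost of X for Country A = hours_X / hours_Y = 3/10 = 3/10 units of Y
Opportunity cost of X for Country B = hours_X / hours_Y = 2/3 = 2/3 units of Y
Terms of trade must be between the two opportunity costs.
Range: 3/10 to 2/3

3/10 to 2/3


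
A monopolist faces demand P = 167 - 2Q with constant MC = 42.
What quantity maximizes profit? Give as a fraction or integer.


TR = P*Q = (167 - 2Q)Q = 167Q - 2Q^2
MR = dTR/dQ = 167 - 4Q
Set MR = MC:
167 - 4Q = 42
125 = 4Q
Q* = 125/4 = 125/4

125/4


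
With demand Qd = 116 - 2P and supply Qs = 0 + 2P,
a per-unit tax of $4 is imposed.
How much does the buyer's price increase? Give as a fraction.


With a per-unit tax, the buyer's price increase depends on relative slopes.
Supply slope: d = 2, Demand slope: b = 2
Buyer's price increase = d * tax / (b + d)
= 2 * 4 / (2 + 2)
= 8 / 4 = 2

2


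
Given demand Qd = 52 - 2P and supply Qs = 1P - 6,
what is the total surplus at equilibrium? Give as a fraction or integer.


Find equilibrium: 52 - 2P = 1P - 6
52 + 6 = 3P
P* = 58/3 = 58/3
Q* = 1*58/3 - 6 = 40/3
Inverse demand: P = 26 - Q/2, so P_max = 26
Inverse supply: P = 6 + Q/1, so P_min = 6
CS = (1/2) * 40/3 * (26 - 58/3) = 400/9
PS = (1/2) * 40/3 * (58/3 - 6) = 800/9
TS = CS + PS = 400/9 + 800/9 = 400/3

400/3


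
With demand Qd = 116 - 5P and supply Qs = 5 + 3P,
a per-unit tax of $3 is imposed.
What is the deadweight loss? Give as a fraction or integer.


Pre-tax equilibrium quantity: Q* = 373/8
Post-tax equilibrium quantity: Q_tax = 41
Reduction in quantity: Q* - Q_tax = 45/8
DWL = (1/2) * tax * (Q* - Q_tax)
DWL = (1/2) * 3 * 45/8 = 135/16

135/16


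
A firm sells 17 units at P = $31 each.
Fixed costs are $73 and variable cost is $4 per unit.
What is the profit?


Total Revenue = P * Q = 31 * 17 = $527
Total Cost = FC + VC*Q = 73 + 4*17 = $141
Profit = TR - TC = 527 - 141 = $386

$386


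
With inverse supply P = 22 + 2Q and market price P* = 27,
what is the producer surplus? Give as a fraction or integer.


Minimum supply price (at Q=0): P_min = 22
Quantity supplied at P* = 27:
Q* = (27 - 22)/2 = 5/2
PS = (1/2) * Q* * (P* - P_min)
PS = (1/2) * 5/2 * (27 - 22)
PS = (1/2) * 5/2 * 5 = 25/4

25/4


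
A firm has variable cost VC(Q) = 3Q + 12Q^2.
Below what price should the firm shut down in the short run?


AVC(Q) = VC(Q)/Q = 3 + 12Q
AVC is increasing in Q, so minimum AVC is at Q -> 0+.
Min AVC = 3
The firm should shut down if P < 3.

3


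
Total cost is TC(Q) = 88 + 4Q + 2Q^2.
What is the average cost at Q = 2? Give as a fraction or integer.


TC(2) = 88 + 4*2 + 2*2^2
TC(2) = 88 + 8 + 8 = 104
AC = TC/Q = 104/2 = 52

52


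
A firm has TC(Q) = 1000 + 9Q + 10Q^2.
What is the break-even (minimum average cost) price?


AC(Q) = 1000/Q + 9 + 10Q
To minimize: dAC/dQ = -1000/Q^2 + 10 = 0
Q^2 = 1000/10 = 100
Q* = 10
Min AC = 1000/10 + 9 + 10*10
Min AC = 100 + 9 + 100 = 209

209


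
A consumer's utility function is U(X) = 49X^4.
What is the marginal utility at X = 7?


MU = dU/dX = 49*4*X^(4-1)
MU = 196*X^3
At X = 7:
MU = 196 * 7^3
MU = 196 * 343 = 67228

67228


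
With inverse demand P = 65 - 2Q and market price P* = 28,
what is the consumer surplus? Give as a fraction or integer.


Maximum willingness to pay (at Q=0): P_max = 65
Quantity demanded at P* = 28:
Q* = (65 - 28)/2 = 37/2
CS = (1/2) * Q* * (P_max - P*)
CS = (1/2) * 37/2 * (65 - 28)
CS = (1/2) * 37/2 * 37 = 1369/4

1369/4


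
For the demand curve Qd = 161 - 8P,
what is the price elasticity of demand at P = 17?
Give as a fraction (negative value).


dQ/dP = -8
At P = 17: Q = 161 - 8*17 = 25
E = (dQ/dP)(P/Q) = (-8)(17/25) = -136/25

-136/25


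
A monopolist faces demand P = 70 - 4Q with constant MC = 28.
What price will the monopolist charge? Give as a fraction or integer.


MR = 70 - 8Q
Set MR = MC: 70 - 8Q = 28
Q* = 21/4
Substitute into demand:
P* = 70 - 4*21/4 = 49

49


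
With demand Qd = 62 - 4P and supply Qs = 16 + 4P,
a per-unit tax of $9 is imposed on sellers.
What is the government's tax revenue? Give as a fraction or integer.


With tax on sellers, new supply: Qs' = 16 + 4(P - 9)
= 4P - 20
New equilibrium quantity:
Q_new = 21
Tax revenue = tax * Q_new = 9 * 21 = 189

189


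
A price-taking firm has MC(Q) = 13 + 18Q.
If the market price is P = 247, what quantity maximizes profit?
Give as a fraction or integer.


In perfect competition, profit is maximized where P = MC.
247 = 13 + 18Q
234 = 18Q
Q* = 234/18 = 13

13


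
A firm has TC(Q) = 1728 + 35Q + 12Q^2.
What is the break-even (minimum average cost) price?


AC(Q) = 1728/Q + 35 + 12Q
To minimize: dAC/dQ = -1728/Q^2 + 12 = 0
Q^2 = 1728/12 = 144
Q* = 12
Min AC = 1728/12 + 35 + 12*12
Min AC = 144 + 35 + 144 = 323

323


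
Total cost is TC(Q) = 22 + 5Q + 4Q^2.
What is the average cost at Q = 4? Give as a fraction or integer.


TC(4) = 22 + 5*4 + 4*4^2
TC(4) = 22 + 20 + 64 = 106
AC = TC/Q = 106/4 = 53/2

53/2


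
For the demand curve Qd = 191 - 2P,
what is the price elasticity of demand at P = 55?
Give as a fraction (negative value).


dQ/dP = -2
At P = 55: Q = 191 - 2*55 = 81
E = (dQ/dP)(P/Q) = (-2)(55/81) = -110/81

-110/81


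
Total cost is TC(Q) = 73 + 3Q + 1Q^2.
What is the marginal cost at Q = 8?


MC = dTC/dQ = 3 + 2*1*Q
At Q = 8:
MC = 3 + 2*8
MC = 3 + 16 = 19

19


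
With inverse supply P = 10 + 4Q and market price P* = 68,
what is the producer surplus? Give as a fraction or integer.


Minimum supply price (at Q=0): P_min = 10
Quantity supplied at P* = 68:
Q* = (68 - 10)/4 = 29/2
PS = (1/2) * Q* * (P* - P_min)
PS = (1/2) * 29/2 * (68 - 10)
PS = (1/2) * 29/2 * 58 = 841/2

841/2


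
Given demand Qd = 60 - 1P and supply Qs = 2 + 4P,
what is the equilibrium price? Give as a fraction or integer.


At equilibrium, Qd = Qs.
60 - 1P = 2 + 4P
60 - 2 = 1P + 4P
58 = 5P
P* = 58/5 = 58/5

58/5


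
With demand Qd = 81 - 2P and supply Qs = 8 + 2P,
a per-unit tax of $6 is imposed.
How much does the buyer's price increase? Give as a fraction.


With a per-unit tax, the buyer's price increase depends on relative slopes.
Supply slope: d = 2, Demand slope: b = 2
Buyer's price increase = d * tax / (b + d)
= 2 * 6 / (2 + 2)
= 12 / 4 = 3

3


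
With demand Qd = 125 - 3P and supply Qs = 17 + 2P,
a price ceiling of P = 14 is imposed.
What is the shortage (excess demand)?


At P = 14:
Qd = 125 - 3*14 = 83
Qs = 17 + 2*14 = 45
Shortage = Qd - Qs = 83 - 45 = 38

38


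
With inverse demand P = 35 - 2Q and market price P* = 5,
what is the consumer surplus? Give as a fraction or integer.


Maximum willingness to pay (at Q=0): P_max = 35
Quantity demanded at P* = 5:
Q* = (35 - 5)/2 = 15
CS = (1/2) * Q* * (P_max - P*)
CS = (1/2) * 15 * (35 - 5)
CS = (1/2) * 15 * 30 = 225

225


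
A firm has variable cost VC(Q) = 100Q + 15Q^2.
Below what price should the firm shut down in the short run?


AVC(Q) = VC(Q)/Q = 100 + 15Q
AVC is increasing in Q, so minimum AVC is at Q -> 0+.
Min AVC = 100
The firm should shut down if P < 100.

100


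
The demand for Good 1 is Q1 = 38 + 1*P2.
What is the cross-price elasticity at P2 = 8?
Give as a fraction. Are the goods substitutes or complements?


dQ1/dP2 = 1
At P2 = 8: Q1 = 38 + 1*8 = 46
Exy = (dQ1/dP2)(P2/Q1) = 1 * 8 / 46 = 4/23
Since Exy > 0, the goods are substitutes.

4/23 (substitutes)


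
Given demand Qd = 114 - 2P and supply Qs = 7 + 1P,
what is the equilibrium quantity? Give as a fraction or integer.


First find equilibrium price:
114 - 2P = 7 + 1P
P* = 107/3 = 107/3
Then substitute into demand:
Q* = 114 - 2 * 107/3 = 128/3

128/3


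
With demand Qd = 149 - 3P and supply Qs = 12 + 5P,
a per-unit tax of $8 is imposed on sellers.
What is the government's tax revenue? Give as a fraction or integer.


With tax on sellers, new supply: Qs' = 12 + 5(P - 8)
= 5P - 28
New equilibrium quantity:
Q_new = 661/8
Tax revenue = tax * Q_new = 8 * 661/8 = 661

661


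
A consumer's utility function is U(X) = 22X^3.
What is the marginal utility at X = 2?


MU = dU/dX = 22*3*X^(3-1)
MU = 66*X^2
At X = 2:
MU = 66 * 2^2
MU = 66 * 4 = 264

264


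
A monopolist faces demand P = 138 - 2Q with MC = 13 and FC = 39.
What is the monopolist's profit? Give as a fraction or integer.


MR = MC: 138 - 4Q = 13
Q* = 125/4
P* = 138 - 2*125/4 = 151/2
Profit = (P* - MC)*Q* - FC
= (151/2 - 13)*125/4 - 39
= 125/2*125/4 - 39
= 15625/8 - 39 = 15313/8

15313/8


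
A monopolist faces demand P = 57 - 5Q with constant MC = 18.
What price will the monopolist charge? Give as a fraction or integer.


MR = 57 - 10Q
Set MR = MC: 57 - 10Q = 18
Q* = 39/10
Substitute into demand:
P* = 57 - 5*39/10 = 75/2

75/2


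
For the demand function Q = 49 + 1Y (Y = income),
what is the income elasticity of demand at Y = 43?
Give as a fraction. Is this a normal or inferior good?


dQ/dY = 1
At Y = 43: Q = 49 + 1*43 = 92
Ey = (dQ/dY)(Y/Q) = 1 * 43 / 92 = 43/92
Since Ey > 0, this is a normal good.

43/92 (normal good)


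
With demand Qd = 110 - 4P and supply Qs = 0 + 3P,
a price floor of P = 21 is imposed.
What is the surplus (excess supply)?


At P = 21:
Qd = 110 - 4*21 = 26
Qs = 0 + 3*21 = 63
Surplus = Qs - Qd = 63 - 26 = 37

37


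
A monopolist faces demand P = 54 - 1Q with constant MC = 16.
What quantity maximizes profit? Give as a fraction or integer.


TR = P*Q = (54 - 1Q)Q = 54Q - 1Q^2
MR = dTR/dQ = 54 - 2Q
Set MR = MC:
54 - 2Q = 16
38 = 2Q
Q* = 38/2 = 19

19


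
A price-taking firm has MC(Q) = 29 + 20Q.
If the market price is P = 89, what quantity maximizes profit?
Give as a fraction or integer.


In perfect competition, profit is maximized where P = MC.
89 = 29 + 20Q
60 = 20Q
Q* = 60/20 = 3

3


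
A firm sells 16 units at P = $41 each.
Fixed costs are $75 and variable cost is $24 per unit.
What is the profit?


Total Revenue = P * Q = 41 * 16 = $656
Total Cost = FC + VC*Q = 75 + 24*16 = $459
Profit = TR - TC = 656 - 459 = $197

$197


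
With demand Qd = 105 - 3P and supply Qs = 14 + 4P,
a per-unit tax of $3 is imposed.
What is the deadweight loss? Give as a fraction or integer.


Pre-tax equilibrium quantity: Q* = 66
Post-tax equilibrium quantity: Q_tax = 426/7
Reduction in quantity: Q* - Q_tax = 36/7
DWL = (1/2) * tax * (Q* - Q_tax)
DWL = (1/2) * 3 * 36/7 = 54/7

54/7


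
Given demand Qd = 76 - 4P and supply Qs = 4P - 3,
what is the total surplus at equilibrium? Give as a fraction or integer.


Find equilibrium: 76 - 4P = 4P - 3
76 + 3 = 8P
P* = 79/8 = 79/8
Q* = 4*79/8 - 3 = 73/2
Inverse demand: P = 19 - Q/4, so P_max = 19
Inverse supply: P = 3/4 + Q/4, so P_min = 3/4
CS = (1/2) * 73/2 * (19 - 79/8) = 5329/32
PS = (1/2) * 73/2 * (79/8 - 3/4) = 5329/32
TS = CS + PS = 5329/32 + 5329/32 = 5329/16

5329/16


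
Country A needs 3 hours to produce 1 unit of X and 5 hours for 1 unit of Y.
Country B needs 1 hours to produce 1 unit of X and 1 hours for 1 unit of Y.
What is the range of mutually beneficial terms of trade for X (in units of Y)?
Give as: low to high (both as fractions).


Opportunity cost of X for Country A = hours_X / hours_Y = 3/5 = 3/5 units of Y
Opportunity cost of X for Country B = hours_X / hours_Y = 1/1 = 1 units of Y
Terms of trade must be between the two opportunity costs.
Range: 3/5 to 1

3/5 to 1


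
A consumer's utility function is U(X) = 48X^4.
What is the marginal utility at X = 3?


MU = dU/dX = 48*4*X^(4-1)
MU = 192*X^3
At X = 3:
MU = 192 * 3^3
MU = 192 * 27 = 5184

5184


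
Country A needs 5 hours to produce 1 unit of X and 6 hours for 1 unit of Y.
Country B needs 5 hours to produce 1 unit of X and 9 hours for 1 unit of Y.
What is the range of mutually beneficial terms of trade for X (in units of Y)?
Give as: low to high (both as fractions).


Opportunity cost of X for Country A = hours_X / hours_Y = 5/6 = 5/6 units of Y
Opportunity cost of X for Country B = hours_X / hours_Y = 5/9 = 5/9 units of Y
Terms of trade must be between the two opportunity costs.
Range: 5/9 to 5/6

5/9 to 5/6


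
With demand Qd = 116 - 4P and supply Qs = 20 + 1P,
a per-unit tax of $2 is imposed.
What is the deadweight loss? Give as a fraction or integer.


Pre-tax equilibrium quantity: Q* = 196/5
Post-tax equilibrium quantity: Q_tax = 188/5
Reduction in quantity: Q* - Q_tax = 8/5
DWL = (1/2) * tax * (Q* - Q_tax)
DWL = (1/2) * 2 * 8/5 = 8/5

8/5


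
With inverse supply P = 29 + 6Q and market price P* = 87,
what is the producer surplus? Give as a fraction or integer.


Minimum supply price (at Q=0): P_min = 29
Quantity supplied at P* = 87:
Q* = (87 - 29)/6 = 29/3
PS = (1/2) * Q* * (P* - P_min)
PS = (1/2) * 29/3 * (87 - 29)
PS = (1/2) * 29/3 * 58 = 841/3

841/3


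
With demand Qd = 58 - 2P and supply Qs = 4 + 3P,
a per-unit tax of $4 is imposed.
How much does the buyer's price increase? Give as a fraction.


With a per-unit tax, the buyer's price increase depends on relative slopes.
Supply slope: d = 3, Demand slope: b = 2
Buyer's price increase = d * tax / (b + d)
= 3 * 4 / (2 + 3)
= 12 / 5 = 12/5

12/5


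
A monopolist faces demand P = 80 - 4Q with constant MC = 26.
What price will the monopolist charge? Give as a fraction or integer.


MR = 80 - 8Q
Set MR = MC: 80 - 8Q = 26
Q* = 27/4
Substitute into demand:
P* = 80 - 4*27/4 = 53

53


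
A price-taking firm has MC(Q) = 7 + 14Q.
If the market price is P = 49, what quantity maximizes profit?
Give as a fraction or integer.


In perfect competition, profit is maximized where P = MC.
49 = 7 + 14Q
42 = 14Q
Q* = 42/14 = 3

3


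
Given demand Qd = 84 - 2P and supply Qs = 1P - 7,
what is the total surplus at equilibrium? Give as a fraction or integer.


Find equilibrium: 84 - 2P = 1P - 7
84 + 7 = 3P
P* = 91/3 = 91/3
Q* = 1*91/3 - 7 = 70/3
Inverse demand: P = 42 - Q/2, so P_max = 42
Inverse supply: P = 7 + Q/1, so P_min = 7
CS = (1/2) * 70/3 * (42 - 91/3) = 1225/9
PS = (1/2) * 70/3 * (91/3 - 7) = 2450/9
TS = CS + PS = 1225/9 + 2450/9 = 1225/3

1225/3


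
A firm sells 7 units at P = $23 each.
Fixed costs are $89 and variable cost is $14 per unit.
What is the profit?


Total Revenue = P * Q = 23 * 7 = $161
Total Cost = FC + VC*Q = 89 + 14*7 = $187
Profit = TR - TC = 161 - 187 = $-26

$-26


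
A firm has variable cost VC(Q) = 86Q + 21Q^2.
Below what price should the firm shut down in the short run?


AVC(Q) = VC(Q)/Q = 86 + 21Q
AVC is increasing in Q, so minimum AVC is at Q -> 0+.
Min AVC = 86
The firm should shut down if P < 86.

86


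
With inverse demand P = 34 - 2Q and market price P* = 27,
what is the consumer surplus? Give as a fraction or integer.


Maximum willingness to pay (at Q=0): P_max = 34
Quantity demanded at P* = 27:
Q* = (34 - 27)/2 = 7/2
CS = (1/2) * Q* * (P_max - P*)
CS = (1/2) * 7/2 * (34 - 27)
CS = (1/2) * 7/2 * 7 = 49/4

49/4


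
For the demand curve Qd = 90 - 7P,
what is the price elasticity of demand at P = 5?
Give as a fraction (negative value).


dQ/dP = -7
At P = 5: Q = 90 - 7*5 = 55
E = (dQ/dP)(P/Q) = (-7)(5/55) = -7/11

-7/11


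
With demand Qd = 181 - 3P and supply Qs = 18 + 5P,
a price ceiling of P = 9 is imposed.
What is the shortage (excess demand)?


At P = 9:
Qd = 181 - 3*9 = 154
Qs = 18 + 5*9 = 63
Shortage = Qd - Qs = 154 - 63 = 91

91


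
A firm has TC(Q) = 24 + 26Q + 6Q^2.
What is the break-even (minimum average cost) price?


AC(Q) = 24/Q + 26 + 6Q
To minimize: dAC/dQ = -24/Q^2 + 6 = 0
Q^2 = 24/6 = 4
Q* = 2
Min AC = 24/2 + 26 + 6*2
Min AC = 12 + 26 + 12 = 50

50
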